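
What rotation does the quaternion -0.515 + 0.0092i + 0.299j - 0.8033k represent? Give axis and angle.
axis = (0.0107, 0.3488, -0.9371), θ = 242°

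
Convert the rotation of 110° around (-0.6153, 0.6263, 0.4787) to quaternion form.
0.5736 - 0.504i + 0.513j + 0.3921k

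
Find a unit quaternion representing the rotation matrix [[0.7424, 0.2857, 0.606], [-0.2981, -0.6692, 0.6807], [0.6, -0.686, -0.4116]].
-0.4067 + 0.8401i - 0.0037j + 0.3589k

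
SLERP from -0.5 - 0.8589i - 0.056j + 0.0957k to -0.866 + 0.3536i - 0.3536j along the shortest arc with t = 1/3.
-0.8101 - 0.5421i - 0.2091j + 0.0786k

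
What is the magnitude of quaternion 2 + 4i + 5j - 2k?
7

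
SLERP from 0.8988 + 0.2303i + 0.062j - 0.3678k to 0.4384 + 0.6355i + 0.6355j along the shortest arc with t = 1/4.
0.8495 + 0.3691i + 0.2338j - 0.2957k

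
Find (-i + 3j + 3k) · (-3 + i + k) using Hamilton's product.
-2 + 6i - 5j - 12k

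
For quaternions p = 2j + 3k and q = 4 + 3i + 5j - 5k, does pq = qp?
No: pq = 5 - 25i + 17j + 6k ≠ 5 + 25i - j + 18k = qp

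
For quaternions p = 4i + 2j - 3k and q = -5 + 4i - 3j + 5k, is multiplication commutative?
No: pq = 5 - 19i - 42j - 5k ≠ 5 - 21i + 22j + 35k = qp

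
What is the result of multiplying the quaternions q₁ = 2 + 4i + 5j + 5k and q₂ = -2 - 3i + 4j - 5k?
13 - 59i + 3j + 11k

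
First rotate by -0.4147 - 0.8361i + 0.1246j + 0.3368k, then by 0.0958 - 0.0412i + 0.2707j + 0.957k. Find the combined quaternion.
-0.4302 - 0.0911i - 0.8866j - 0.1434k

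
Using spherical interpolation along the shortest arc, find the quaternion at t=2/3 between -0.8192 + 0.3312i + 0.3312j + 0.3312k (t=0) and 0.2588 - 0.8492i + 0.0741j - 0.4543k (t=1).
-0.496 + 0.7375i + 0.0716j + 0.4527k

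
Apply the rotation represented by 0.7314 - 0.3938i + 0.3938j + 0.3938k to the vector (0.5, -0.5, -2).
(0.101, -1.829, -1.07)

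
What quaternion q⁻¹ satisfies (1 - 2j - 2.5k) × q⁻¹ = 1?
0.0889 + 0.1778j + 0.2222k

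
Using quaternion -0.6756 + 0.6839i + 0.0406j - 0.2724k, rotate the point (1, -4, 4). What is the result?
(0.389, 4.367, 3.712)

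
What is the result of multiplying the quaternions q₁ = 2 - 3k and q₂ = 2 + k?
7 - 4k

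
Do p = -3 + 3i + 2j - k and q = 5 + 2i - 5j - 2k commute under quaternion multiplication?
No: pq = -13 + 29j - 18k ≠ -13 + 18i + 21j + 20k = qp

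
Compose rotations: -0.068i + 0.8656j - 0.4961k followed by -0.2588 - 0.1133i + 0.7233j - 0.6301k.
-0.9464 + 0.2042i - 0.2374j + 0.0795k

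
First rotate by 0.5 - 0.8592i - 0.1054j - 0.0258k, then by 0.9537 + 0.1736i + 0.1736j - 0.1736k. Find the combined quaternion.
0.6398 - 0.7554i + 0.1399j + 0.0195k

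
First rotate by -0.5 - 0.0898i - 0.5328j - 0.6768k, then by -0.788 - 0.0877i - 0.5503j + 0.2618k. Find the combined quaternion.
0.2701 + 0.6265i + 0.6121j + 0.3997k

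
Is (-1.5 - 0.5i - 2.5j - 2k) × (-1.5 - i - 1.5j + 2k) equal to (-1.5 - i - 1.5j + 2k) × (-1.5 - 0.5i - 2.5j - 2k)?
No: pq = 2 - 5.75i + 9j - 1.75k ≠ 2 + 10.25i + 3j + 1.75k = qp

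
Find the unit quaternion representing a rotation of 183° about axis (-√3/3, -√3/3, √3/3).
-0.0262 - 0.5772i - 0.5772j + 0.5772k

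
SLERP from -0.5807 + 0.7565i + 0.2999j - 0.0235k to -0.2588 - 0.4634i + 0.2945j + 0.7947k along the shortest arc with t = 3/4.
0.0239 + 0.681i - 0.1554j - 0.7152k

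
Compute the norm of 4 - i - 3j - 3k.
√35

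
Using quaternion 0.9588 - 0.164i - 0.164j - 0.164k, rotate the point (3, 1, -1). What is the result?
(3.306, -0.258, -0.048)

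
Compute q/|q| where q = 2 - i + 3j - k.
0.5164 - 0.2582i + 0.7746j - 0.2582k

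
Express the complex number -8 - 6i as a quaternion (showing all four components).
-8 - 6i + 0j + 0k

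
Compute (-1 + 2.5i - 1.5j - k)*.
-1 - 2.5i + 1.5j + k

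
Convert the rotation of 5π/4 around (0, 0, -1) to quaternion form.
-0.3827 - 0.9239k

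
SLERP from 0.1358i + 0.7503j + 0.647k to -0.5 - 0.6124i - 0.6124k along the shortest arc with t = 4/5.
0.4305 + 0.5602i + 0.1817j + 0.684k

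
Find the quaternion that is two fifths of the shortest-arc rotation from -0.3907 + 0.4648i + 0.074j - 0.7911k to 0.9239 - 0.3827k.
-0.8348 + 0.3669i + 0.0584j - 0.4064k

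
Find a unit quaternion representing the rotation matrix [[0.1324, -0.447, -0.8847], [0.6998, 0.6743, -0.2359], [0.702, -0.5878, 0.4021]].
0.7431 - 0.1184i - 0.5338j + 0.3858k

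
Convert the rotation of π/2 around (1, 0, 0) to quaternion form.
0.7071 + 0.7071i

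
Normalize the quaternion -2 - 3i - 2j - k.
-0.4714 - 0.7071i - 0.4714j - 0.2357k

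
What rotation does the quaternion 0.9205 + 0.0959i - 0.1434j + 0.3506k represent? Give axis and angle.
axis = (0.2454, -0.367, 0.8973), θ = 46°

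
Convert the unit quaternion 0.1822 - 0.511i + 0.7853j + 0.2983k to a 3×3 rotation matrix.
[[-0.4114, -0.9113, -0.0187], [-0.6939, 0.2998, 0.6547], [-0.591, 0.2823, -0.7556]]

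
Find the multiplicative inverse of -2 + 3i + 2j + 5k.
-0.0476 - 0.0714i - 0.0476j - 0.119k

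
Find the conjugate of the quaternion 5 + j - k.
5 - j + k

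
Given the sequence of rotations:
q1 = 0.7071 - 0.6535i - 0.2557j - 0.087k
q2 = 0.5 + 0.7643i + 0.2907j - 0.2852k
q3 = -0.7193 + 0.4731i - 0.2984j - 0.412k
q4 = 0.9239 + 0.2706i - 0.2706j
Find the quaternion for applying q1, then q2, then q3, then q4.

q2 · q1 = 0.9025 + 0.1155i + 0.3306j - 0.2506k
q3 · q2 · q1 = -0.7084 + 0.5549i - 0.4361j - 0.0007k
q4 · q3 · q2 · q1 = -0.9227 + 0.3212i - 0.211j + 0.0315k
-0.9227 + 0.3212i - 0.211j + 0.0315k


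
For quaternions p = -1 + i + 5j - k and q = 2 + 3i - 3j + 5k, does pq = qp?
No: pq = 15 + 21i + 5j - 25k ≠ 15 - 23i + 21j + 11k = qp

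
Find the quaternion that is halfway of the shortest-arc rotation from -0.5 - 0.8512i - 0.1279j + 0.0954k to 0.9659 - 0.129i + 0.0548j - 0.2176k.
-0.8758 - 0.4315i - 0.1091j + 0.187k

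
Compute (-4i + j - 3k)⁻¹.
0.1538i - 0.0385j + 0.1154k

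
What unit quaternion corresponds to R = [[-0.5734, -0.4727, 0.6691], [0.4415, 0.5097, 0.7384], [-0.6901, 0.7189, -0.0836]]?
0.4617 - 0.0106i + 0.736j + 0.495k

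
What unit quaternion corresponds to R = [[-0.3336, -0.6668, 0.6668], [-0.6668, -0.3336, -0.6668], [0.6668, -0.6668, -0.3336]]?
0.5774i - 0.5774j + 0.5774k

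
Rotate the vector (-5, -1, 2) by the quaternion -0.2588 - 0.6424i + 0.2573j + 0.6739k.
(-1.813, 4.159, 3.068)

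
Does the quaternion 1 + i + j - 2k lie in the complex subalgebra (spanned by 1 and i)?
No. The quaternion 1 + i + j - 2k has j-coefficient y = 1 and k-coefficient z = -2, not both zero, so it does not lie in the complex subalgebra spanned by 1 and i.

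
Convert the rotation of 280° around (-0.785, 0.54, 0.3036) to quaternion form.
-0.766 - 0.5046i + 0.3471j + 0.1952k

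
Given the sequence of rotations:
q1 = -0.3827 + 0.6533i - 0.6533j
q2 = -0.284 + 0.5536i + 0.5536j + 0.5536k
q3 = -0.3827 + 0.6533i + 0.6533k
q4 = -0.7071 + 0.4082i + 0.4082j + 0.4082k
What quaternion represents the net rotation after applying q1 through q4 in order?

q2 · q1 = 0.1087 - 0.0357i + 0.3353j - 0.9352k
q3 · q2 · q1 = 0.5927 - 0.1344i + 0.4593j + 0.648k
q4 · q3 · q2 · q1 = -0.8162 + 0.414i - 0.4022j + 0.0261k
-0.8162 + 0.414i - 0.4022j + 0.0261k


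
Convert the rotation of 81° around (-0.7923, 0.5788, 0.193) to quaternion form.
0.7604 - 0.5146i + 0.3759j + 0.1253k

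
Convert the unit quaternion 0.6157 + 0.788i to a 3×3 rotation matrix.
[[1, 0, 0], [0, -0.2419, -0.9703], [0, 0.9703, -0.2419]]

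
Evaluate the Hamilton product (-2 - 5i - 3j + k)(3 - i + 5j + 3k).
1 - 27i - 5j - 31k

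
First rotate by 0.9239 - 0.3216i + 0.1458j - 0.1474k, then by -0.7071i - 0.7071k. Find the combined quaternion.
-0.3316 - 0.5502i + 0.1232j - 0.7564k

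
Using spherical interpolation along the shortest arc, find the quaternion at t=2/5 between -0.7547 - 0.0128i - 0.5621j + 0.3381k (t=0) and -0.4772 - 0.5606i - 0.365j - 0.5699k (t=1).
-0.7658 - 0.2848i - 0.5751j - 0.0425k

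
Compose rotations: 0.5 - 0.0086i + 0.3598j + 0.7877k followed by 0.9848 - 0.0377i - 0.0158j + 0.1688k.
0.3648 - 0.1005i + 0.3747j + 0.8464k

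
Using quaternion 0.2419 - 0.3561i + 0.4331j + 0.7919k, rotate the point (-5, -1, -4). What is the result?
(5.256, -3.298, 1.869)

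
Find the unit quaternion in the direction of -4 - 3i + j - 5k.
-0.5601 - 0.4201i + 0.14j - 0.7001k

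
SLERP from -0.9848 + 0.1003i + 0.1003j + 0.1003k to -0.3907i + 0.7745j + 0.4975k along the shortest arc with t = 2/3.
-0.4689 - 0.2798i + 0.697j + 0.4648k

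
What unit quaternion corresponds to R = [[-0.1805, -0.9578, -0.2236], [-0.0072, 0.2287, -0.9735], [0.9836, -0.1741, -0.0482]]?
-0.5 - 0.3997i + 0.6036j - 0.4753k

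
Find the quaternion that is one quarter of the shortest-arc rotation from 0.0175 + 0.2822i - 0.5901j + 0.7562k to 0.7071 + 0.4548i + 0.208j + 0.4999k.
0.2355 + 0.3775i - 0.4273j + 0.787k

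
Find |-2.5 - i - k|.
2.872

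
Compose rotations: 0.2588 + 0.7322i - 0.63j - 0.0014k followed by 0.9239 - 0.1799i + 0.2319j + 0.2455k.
0.5173 + 0.7843i - 0.3425j + 0.0058k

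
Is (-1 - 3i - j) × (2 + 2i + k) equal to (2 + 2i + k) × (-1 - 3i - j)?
No: pq = 4 - 9i + j + k ≠ 4 - 7i - 5j - 3k = qp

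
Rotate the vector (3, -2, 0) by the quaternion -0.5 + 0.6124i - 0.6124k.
(1.975, 2.837, -1.025)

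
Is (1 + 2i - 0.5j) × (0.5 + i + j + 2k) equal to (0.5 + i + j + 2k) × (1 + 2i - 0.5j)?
No: pq = -1 + i - 3.25j + 4.5k ≠ -1 + 3i + 4.75j - 0.5k = qp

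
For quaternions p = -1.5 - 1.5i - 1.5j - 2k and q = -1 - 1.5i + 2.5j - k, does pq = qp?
No: pq = 1 + 10.25i - 0.75j - 2.5k ≠ 1 - 2.75i - 3.75j + 9.5k = qp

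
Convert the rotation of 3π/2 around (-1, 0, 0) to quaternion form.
-0.7071 - 0.7071i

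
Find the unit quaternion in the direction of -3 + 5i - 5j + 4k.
-0.3464 + 0.5774i - 0.5774j + 0.4619k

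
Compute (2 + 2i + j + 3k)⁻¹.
0.1111 - 0.1111i - 0.0556j - 0.1667k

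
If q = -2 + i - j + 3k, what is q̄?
-2 - i + j - 3k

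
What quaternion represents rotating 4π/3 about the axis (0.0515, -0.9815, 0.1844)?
-0.5 + 0.0446i - 0.85j + 0.1597k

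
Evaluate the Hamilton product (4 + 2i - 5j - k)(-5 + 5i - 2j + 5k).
-35 - 17i + 2j + 46k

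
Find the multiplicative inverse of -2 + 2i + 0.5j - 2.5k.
-0.1379 - 0.1379i - 0.0345j + 0.1724k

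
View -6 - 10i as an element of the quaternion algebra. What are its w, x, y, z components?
-6 - 10i + 0j + 0k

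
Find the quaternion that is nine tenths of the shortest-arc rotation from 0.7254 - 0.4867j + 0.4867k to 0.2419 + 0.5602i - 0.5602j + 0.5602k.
0.302 + 0.514i - 0.5677j + 0.5677k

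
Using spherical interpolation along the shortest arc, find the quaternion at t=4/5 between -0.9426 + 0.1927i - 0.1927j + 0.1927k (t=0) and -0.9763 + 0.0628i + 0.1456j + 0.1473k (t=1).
-0.9802 + 0.09i + 0.078j + 0.1582k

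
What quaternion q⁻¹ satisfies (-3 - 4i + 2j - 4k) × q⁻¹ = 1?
-0.0667 + 0.0889i - 0.0444j + 0.0889k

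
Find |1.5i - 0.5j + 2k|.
2.55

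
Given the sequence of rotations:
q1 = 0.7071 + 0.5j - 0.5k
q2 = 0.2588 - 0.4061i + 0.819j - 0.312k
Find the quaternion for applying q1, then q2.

q2 · q1 = -0.3825 - 0.5407i + 0.5055j - 0.5531k
-0.3825 - 0.5407i + 0.5055j - 0.5531k


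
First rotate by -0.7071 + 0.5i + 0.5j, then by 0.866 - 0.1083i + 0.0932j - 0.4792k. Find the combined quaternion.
-0.6048 + 0.7492i + 0.1275j + 0.2381k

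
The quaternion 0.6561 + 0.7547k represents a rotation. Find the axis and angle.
axis = (0, 0, 1), θ = 98°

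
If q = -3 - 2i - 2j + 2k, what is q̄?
-3 + 2i + 2j - 2k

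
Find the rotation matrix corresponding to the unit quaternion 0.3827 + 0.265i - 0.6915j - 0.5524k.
[[-0.5666, 0.0563, -0.822], [-0.7893, 0.2493, 0.5611], [0.2365, 0.9668, -0.0968]]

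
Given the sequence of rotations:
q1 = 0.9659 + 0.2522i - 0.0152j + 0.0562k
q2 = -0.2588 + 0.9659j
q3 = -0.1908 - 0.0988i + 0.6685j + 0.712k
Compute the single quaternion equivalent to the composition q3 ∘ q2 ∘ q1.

q2 · q1 = -0.2353 - 0.011i + 0.9369j - 0.2581k
q3 · q2 · q1 = -0.3987 - 0.8143i - 0.3694j - 0.2035k
-0.3987 - 0.8143i - 0.3694j - 0.2035k


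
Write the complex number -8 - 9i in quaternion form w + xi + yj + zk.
-8 - 9i + 0j + 0k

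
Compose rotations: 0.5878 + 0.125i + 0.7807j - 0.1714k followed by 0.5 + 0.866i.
0.1857 + 0.5715i + 0.5388j + 0.5904k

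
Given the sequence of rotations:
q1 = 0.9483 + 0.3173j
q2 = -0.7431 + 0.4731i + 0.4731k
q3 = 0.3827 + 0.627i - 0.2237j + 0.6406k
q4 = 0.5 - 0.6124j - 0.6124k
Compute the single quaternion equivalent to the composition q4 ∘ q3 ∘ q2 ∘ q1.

q2 · q1 = -0.7047 + 0.2985i - 0.2358j + 0.5988k
q3 · q2 · q1 = -0.8932 - 0.3105i - 0.1168j - 0.3033k
q4 · q3 · q2 · q1 = -0.7039 - 0.041i + 0.6787j + 0.2052k
-0.7039 - 0.041i + 0.6787j + 0.2052k


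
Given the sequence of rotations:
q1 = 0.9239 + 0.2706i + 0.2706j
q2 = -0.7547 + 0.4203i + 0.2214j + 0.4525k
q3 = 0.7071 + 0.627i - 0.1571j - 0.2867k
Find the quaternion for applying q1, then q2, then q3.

q2 · q1 = -0.8709 + 0.0616i + 0.1228j + 0.4719k
q3 · q2 · q1 = -0.4999 - 0.5414i - 0.0899j + 0.67k
-0.4999 - 0.5414i - 0.0899j + 0.67k


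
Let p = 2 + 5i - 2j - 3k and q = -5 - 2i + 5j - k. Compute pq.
7 - 12i + 31j + 34k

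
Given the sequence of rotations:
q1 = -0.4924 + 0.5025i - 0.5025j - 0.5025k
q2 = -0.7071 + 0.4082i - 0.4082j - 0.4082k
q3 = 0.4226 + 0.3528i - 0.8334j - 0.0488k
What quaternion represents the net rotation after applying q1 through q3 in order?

q2 · q1 = -0.2672 - 0.5563i + 0.5563j + 0.5563k
q3 · q2 · q1 = 0.5741 - 0.7658i + 0.2887j - 0.0192k
0.5741 - 0.7658i + 0.2887j - 0.0192k


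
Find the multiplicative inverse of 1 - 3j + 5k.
0.0286 + 0.0857j - 0.1429k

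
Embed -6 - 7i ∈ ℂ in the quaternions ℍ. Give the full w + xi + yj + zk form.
-6 - 7i + 0j + 0k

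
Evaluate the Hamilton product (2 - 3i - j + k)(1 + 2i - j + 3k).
4 - i + 8j + 12k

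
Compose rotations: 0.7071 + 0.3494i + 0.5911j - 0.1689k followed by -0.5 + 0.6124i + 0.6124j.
-0.9295 + 0.1549i + 0.2409j + 0.2325k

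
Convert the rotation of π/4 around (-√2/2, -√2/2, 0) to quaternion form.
0.9239 - 0.2706i - 0.2706j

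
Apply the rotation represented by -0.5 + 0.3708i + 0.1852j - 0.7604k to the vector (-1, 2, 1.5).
(-2.145, -1.627, 0.058)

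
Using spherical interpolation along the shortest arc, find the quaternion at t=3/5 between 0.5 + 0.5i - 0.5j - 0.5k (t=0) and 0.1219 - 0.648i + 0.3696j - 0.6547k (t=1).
0.1822 + 0.7749i - 0.5606j + 0.2281k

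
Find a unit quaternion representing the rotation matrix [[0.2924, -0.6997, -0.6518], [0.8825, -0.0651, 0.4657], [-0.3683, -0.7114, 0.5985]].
0.6756 - 0.4356i - 0.1049j + 0.5855k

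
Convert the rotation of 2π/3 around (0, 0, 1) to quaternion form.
0.5 + 0.866k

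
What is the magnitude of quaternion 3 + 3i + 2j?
√22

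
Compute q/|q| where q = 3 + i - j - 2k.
0.7746 + 0.2582i - 0.2582j - 0.5164k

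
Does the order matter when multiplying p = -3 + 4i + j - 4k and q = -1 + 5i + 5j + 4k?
Yes: pq = -6 + 5i - 52j + 7k ≠ -6 - 43i + 20j - 23k = qp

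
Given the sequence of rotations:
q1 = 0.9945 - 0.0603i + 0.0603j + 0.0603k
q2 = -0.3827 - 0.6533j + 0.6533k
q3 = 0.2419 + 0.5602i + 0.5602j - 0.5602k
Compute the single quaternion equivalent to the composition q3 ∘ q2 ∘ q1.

q2 · q1 = -0.3806 - 0.0557i - 0.7122j + 0.5872k
q3 · q2 · q1 = 0.6671 - 0.2967i - 0.6832j - 0.0125k
0.6671 - 0.2967i - 0.6832j - 0.0125k


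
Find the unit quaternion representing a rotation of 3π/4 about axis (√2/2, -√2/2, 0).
0.3827 + 0.6533i - 0.6533j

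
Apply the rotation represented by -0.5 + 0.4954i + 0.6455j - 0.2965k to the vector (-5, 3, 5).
(-3.621, -3.117, -6.014)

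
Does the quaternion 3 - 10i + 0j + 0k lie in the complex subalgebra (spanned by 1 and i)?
Yes. The quaternion 3 - 10i has j- and k-coefficients y = z = 0, so it lies in the complex subalgebra spanned by 1 and i.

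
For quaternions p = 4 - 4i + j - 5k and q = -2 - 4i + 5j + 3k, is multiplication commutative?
No: pq = -14 + 20i + 50j + 6k ≠ -14 - 36i - 14j + 38k = qp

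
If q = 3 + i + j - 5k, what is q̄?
3 - i - j + 5k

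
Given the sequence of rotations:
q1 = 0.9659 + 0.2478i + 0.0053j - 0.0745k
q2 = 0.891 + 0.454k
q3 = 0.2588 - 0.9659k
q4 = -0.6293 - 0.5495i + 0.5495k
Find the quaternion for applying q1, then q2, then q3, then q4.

q2 · q1 = 0.8944 + 0.2184i + 0.1172j + 0.3721k
q3 · q2 · q1 = 0.5909 + 0.1697i - 0.1806j - 0.7676k
q4 · q3 · q2 · q1 = 0.1432 - 0.3323i - 0.2149j + 0.907k
0.1432 - 0.3323i - 0.2149j + 0.907k


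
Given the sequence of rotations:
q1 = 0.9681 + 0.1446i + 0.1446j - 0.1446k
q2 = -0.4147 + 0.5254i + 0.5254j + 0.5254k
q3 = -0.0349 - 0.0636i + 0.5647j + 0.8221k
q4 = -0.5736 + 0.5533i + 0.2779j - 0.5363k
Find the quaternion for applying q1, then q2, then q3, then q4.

q2 · q1 = -0.4774 + 0.2967i + 0.6006j + 0.5686k
q3 · q2 · q1 = -0.7711 - 0.1527i - 0.0105j - 0.6181k
q4 · q3 · q2 · q1 = 0.1982 - 0.5165i + 0.2156j + 0.8047k
0.1982 - 0.5165i + 0.2156j + 0.8047k


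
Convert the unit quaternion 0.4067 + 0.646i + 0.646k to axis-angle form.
axis = (√2/2, 0, √2/2), θ = 132°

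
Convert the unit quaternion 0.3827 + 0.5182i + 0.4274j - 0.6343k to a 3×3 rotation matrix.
[[-0.17, 0.9285, -0.3303], [-0.0425, -0.3417, -0.9388], [-0.9845, -0.1456, 0.0976]]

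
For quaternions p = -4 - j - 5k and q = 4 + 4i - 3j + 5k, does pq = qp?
No: pq = 6 - 36i - 12j - 36k ≠ 6 + 4i + 28j - 44k = qp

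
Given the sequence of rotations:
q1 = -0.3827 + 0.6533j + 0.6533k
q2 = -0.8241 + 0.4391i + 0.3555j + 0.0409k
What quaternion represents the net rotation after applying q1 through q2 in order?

q2 · q1 = 0.0564 + 0.0375i - 0.9613j - 0.2672k
0.0564 + 0.0375i - 0.9613j - 0.2672k


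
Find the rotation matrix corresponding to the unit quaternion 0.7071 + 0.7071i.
[[1, 0, 0], [0, 0, -1], [0, 1, 0]]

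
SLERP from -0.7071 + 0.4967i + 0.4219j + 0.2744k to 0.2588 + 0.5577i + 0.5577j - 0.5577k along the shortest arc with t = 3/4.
-0.0178 + 0.6624i + 0.6364j - 0.3949k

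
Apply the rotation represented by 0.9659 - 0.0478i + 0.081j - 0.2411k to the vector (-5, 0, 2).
(-3.994, 2.474, 2.632)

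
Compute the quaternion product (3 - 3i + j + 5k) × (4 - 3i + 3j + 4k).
-20 - 32i + 10j + 26k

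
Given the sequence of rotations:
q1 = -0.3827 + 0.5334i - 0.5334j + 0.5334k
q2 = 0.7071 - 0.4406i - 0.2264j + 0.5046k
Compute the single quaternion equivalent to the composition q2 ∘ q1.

q2 · q1 = -0.4255 + 0.6942i + 0.2136j + 0.5398k
-0.4255 + 0.6942i + 0.2136j + 0.5398k


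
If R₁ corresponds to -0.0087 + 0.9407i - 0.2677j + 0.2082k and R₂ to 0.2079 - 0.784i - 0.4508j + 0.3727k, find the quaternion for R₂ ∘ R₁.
0.5374 + 0.2083i + 0.4621j + 0.674k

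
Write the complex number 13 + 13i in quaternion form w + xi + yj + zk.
13 + 13i + 0j + 0k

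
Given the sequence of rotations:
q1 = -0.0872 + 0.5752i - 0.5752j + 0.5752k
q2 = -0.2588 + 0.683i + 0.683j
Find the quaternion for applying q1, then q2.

q2 · q1 = 0.0226 + 0.1844i - 0.3036j - 0.9346k
0.0226 + 0.1844i - 0.3036j - 0.9346k


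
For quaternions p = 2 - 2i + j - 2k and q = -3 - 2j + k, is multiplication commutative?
No: pq = -2 + 3i - 5j + 12k ≠ -2 + 9i - 9j + 4k = qp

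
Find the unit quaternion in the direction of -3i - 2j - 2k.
-0.7276i - 0.4851j - 0.4851k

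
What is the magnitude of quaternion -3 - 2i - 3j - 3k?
√31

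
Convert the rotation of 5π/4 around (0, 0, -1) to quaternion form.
-0.3827 - 0.9239k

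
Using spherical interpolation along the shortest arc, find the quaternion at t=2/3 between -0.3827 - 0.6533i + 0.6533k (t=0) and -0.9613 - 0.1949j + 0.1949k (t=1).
-0.8658 - 0.2585i - 0.1448j + 0.4033k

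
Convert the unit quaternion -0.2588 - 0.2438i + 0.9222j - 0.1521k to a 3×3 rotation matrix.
[[-0.7472, -0.5284, -0.4032], [-0.3709, 0.8349, -0.4067], [0.5515, -0.1543, -0.8198]]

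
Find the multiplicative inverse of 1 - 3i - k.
0.0909 + 0.2727i + 0.0909k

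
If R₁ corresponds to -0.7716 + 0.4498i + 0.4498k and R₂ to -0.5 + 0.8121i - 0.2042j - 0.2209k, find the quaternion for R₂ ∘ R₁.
0.1199 - 0.9434i - 0.3071j + 0.0374k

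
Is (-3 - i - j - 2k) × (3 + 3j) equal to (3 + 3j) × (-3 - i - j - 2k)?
No: pq = -6 + 3i - 12j - 9k ≠ -6 - 9i - 12j - 3k = qp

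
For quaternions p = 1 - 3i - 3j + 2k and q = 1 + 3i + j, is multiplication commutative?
No: pq = 13 - 2i + 4j + 8k ≠ 13 + 2i - 8j - 4k = qp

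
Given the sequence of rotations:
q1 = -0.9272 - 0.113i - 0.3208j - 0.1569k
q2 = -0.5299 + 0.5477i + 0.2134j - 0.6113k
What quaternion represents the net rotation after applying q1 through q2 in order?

q2 · q1 = 0.5258 - 0.6775i + 0.1271j + 0.4984k
0.5258 - 0.6775i + 0.1271j + 0.4984k


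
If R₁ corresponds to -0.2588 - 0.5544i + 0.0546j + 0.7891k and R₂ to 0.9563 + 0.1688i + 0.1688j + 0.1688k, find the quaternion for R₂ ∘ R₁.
-0.2963 - 0.4499i - 0.2183j + 0.8137k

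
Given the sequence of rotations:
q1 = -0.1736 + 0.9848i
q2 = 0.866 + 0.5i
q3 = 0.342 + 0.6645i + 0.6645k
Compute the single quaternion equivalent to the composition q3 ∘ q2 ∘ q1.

q2 · q1 = -0.6427 + 0.766i
q3 · q2 · q1 = -0.7288 - 0.1651i + 0.509j - 0.4271k
-0.7288 - 0.1651i + 0.509j - 0.4271k


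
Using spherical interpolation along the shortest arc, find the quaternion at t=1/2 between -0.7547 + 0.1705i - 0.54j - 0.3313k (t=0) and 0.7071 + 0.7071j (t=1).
-0.7469 + 0.0871i - 0.6372j - 0.1693k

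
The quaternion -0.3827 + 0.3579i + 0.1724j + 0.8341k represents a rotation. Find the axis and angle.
axis = (0.3874, 0.1866, 0.9028), θ = 5π/4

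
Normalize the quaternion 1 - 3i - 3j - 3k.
0.189 - 0.5669i - 0.5669j - 0.5669k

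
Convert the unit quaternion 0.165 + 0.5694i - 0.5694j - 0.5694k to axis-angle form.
axis = (√3/3, -√3/3, -√3/3), θ = 161°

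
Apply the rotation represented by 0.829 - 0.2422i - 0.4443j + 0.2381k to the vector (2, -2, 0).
(1.343, -0.319, 2.469)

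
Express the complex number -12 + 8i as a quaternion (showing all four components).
-12 + 8i + 0j + 0k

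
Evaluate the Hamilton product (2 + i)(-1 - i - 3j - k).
-1 - 3i - 5j - 5k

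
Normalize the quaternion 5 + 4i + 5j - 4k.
0.5522 + 0.4417i + 0.5522j - 0.4417k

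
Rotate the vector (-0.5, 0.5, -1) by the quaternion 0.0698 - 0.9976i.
(-0.5, -0.634, 0.921)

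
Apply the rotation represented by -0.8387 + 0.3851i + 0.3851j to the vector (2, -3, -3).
(2.455, -3.455, 2.009)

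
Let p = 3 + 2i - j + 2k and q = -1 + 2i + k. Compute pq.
-9 + 3i + 3j + 3k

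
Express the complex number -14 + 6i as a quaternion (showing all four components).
-14 + 6i + 0j + 0k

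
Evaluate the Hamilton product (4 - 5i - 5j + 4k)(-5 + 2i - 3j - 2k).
-17 + 55i + 11j - 3k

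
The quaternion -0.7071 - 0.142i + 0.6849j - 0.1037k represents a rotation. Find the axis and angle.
axis = (-0.2008, 0.9686, -0.1467), θ = 3π/2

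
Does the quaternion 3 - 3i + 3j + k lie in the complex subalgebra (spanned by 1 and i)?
No. The quaternion 3 - 3i + 3j + k has j-coefficient y = 3 and k-coefficient z = 1, not both zero, so it does not lie in the complex subalgebra spanned by 1 and i.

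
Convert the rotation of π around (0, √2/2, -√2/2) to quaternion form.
0.7071j - 0.7071k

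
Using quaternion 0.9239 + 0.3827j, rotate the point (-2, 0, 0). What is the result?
(-1.414, 0, 1.414)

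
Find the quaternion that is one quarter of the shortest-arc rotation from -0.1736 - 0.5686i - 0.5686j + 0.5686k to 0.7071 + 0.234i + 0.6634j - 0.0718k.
-0.3347 - 0.5147i - 0.6346j + 0.4694k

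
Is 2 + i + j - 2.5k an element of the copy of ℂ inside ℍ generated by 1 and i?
No. The quaternion 2 + i + j - 2.5k has j-coefficient y = 1 and k-coefficient z = -2.5, not both zero, so it does not lie in the complex subalgebra spanned by 1 and i.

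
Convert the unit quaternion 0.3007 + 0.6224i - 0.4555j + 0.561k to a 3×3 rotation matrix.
[[-0.0444, -0.9044, 0.4244], [-0.2296, -0.4042, -0.8854], [0.9723, -0.1368, -0.1897]]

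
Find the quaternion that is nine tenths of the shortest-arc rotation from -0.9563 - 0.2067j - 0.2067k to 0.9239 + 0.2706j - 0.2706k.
-0.9374 - 0.2669j + 0.2239k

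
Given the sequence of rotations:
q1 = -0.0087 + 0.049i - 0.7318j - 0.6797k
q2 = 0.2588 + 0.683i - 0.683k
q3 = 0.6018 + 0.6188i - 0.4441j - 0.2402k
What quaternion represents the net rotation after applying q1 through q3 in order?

q2 · q1 = -0.5 - 0.4931i + 0.2414j - 0.6698k
q3 · q2 · q1 = -0.0494 - 0.2507i + 0.9002j - 0.3526k
-0.0494 - 0.2507i + 0.9002j - 0.3526k


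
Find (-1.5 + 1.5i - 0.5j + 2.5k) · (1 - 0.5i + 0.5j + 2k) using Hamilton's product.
-5.5 - 5.5j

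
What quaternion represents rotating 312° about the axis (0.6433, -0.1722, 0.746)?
-0.9135 + 0.2617i - 0.07j + 0.3034k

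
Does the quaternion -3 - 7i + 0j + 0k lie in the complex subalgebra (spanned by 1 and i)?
Yes. The quaternion -3 - 7i has j- and k-coefficients y = z = 0, so it lies in the complex subalgebra spanned by 1 and i.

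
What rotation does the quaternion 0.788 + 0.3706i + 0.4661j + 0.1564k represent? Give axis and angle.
axis = (0.6019, 0.7571, 0.254), θ = 76°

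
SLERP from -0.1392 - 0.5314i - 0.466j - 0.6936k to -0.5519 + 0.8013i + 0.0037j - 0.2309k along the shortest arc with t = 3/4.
0.4353 - 0.8845i - 0.1637j - 0.0366k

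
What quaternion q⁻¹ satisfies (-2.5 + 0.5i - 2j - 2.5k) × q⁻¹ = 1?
-0.1493 - 0.0299i + 0.1194j + 0.1493k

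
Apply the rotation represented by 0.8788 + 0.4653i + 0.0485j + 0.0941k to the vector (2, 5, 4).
(2.045, -0.067, 6.388)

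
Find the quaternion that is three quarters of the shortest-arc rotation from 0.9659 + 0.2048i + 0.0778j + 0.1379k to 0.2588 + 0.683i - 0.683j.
0.5286 + 0.643i - 0.5524j + 0.0442k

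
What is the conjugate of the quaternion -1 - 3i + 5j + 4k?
-1 + 3i - 5j - 4k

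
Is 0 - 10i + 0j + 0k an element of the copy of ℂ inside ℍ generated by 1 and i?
Yes. The quaternion -10i has j- and k-coefficients y = z = 0, so it lies in the complex subalgebra spanned by 1 and i.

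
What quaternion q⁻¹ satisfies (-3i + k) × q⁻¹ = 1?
0.3i - 0.1k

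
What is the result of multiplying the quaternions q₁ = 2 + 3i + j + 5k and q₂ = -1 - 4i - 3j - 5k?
38 - i - 12j - 20k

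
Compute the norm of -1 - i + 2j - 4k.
√22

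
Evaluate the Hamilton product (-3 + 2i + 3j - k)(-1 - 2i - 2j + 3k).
16 + 11i - j - 6k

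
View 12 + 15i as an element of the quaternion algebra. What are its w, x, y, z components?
12 + 15i + 0j + 0k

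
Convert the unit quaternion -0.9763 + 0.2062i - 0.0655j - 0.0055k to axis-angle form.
axis = (0.9528, -0.3026, -0.0254), θ = 335°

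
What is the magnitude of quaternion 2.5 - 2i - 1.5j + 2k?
4.062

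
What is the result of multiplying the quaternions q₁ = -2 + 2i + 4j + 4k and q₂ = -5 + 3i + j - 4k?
16 - 36i - 2j - 22k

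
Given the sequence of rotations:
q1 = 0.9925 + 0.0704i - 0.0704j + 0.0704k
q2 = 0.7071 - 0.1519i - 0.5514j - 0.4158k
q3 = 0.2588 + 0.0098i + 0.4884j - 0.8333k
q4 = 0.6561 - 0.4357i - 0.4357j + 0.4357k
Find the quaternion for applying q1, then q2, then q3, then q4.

q2 · q1 = 0.7029 - 0.1691i - 0.6156j - 0.3134k
q3 · q2 · q1 = 0.2231 - 0.7029i + 0.328j - 0.5903k
q4 · q3 · q2 · q1 = 0.2402 - 0.4441i - 0.4455j - 0.7393k
0.2402 - 0.4441i - 0.4455j - 0.7393k


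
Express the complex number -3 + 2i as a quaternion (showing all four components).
-3 + 2i + 0j + 0k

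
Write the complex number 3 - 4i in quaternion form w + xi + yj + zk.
3 - 4i + 0j + 0k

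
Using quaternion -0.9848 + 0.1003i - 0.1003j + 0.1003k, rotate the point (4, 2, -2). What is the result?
(3.759, 0.694, -3.065)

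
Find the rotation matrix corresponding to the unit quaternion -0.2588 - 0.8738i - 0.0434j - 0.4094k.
[[0.661, -0.1361, 0.7379], [0.2878, -0.8623, -0.4167], [0.693, 0.4878, -0.5308]]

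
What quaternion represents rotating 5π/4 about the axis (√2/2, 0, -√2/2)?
-0.3827 + 0.6533i - 0.6533k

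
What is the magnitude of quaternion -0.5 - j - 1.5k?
1.871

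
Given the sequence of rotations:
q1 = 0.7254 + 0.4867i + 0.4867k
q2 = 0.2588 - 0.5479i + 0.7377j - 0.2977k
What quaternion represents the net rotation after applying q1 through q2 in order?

q2 · q1 = 0.5993 + 0.0875i + 0.6569j - 0.449k
0.5993 + 0.0875i + 0.6569j - 0.449k


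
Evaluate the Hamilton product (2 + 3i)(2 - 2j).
4 + 6i - 4j - 6k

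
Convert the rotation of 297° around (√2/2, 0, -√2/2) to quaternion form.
-0.8526 + 0.3695i - 0.3695k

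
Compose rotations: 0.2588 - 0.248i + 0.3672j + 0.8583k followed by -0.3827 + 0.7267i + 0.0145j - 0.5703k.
0.5653 + 0.5048i - 0.6191j - 0.2056k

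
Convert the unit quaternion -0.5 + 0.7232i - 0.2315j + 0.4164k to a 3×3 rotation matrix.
[[0.546, 0.0816, 0.8338], [-0.7512, -0.3928, 0.5304], [0.3708, -0.916, -0.1532]]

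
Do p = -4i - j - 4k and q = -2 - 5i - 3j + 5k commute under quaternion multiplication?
No: pq = -3 - 9i + 42j + 15k ≠ -3 + 25i - 38j + k = qp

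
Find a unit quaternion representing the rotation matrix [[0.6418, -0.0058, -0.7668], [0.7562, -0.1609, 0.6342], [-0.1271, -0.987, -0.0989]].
0.5878 - 0.6895i - 0.2721j + 0.3241k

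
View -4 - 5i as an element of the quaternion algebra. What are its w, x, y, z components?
-4 - 5i + 0j + 0k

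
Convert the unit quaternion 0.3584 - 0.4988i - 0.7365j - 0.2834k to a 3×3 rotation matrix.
[[-0.2455, 0.9379, -0.2452], [0.5316, 0.3418, 0.775], [0.8106, 0.0599, -0.5825]]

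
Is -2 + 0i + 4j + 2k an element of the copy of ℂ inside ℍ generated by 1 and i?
No. The quaternion -2 + 4j + 2k has j-coefficient y = 4 and k-coefficient z = 2, not both zero, so it does not lie in the complex subalgebra spanned by 1 and i.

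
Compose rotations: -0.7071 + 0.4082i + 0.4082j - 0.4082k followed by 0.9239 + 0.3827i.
-0.8095 + 0.1065i + 0.5334j - 0.2209k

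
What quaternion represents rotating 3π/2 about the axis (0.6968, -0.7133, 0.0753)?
-0.7071 + 0.4927i - 0.5044j + 0.0532k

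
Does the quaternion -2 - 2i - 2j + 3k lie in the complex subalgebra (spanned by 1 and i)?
No. The quaternion -2 - 2i - 2j + 3k has j-coefficient y = -2 and k-coefficient z = 3, not both zero, so it does not lie in the complex subalgebra spanned by 1 and i.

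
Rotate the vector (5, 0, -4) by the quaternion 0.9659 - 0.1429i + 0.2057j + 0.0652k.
(3.019, -0.876, -5.578)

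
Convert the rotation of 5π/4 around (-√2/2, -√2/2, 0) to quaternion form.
-0.3827 - 0.6533i - 0.6533j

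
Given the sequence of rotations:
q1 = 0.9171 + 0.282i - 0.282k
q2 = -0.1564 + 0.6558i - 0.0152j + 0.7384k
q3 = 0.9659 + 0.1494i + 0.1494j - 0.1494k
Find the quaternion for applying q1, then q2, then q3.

q2 · q1 = -0.1201 + 0.5616i + 0.3792j + 0.7256k
q3 · q2 · q1 = -0.1482 + 0.6896i + 0.156j + 0.6915k
-0.1482 + 0.6896i + 0.156j + 0.6915k


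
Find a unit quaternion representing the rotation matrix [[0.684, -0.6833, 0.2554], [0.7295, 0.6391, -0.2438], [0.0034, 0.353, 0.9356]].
0.9026 + 0.1653i + 0.0698j + 0.3913k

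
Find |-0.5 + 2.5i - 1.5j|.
2.958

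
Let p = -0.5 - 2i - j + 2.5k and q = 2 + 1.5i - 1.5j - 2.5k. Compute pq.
6.75 + 1.5i - 2.5j + 10.75k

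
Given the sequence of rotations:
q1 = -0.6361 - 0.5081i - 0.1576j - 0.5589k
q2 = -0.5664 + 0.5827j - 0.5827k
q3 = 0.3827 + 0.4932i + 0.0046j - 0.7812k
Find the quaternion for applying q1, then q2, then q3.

q2 · q1 = 0.1264 - 0.1297i + 0.0147j + 0.9833k
q3 · q2 · q1 = 0.8804 + 0.0287i - 0.3774j + 0.2854k
0.8804 + 0.0287i - 0.3774j + 0.2854k


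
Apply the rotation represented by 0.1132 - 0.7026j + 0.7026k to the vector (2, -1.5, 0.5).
(-1.79, -0.195, 1.805)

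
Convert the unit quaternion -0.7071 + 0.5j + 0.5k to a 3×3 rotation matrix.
[[0, 0.7071, -0.7071], [-0.7071, 0.5, 0.5], [0.7071, 0.5, 0.5]]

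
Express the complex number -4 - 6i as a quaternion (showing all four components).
-4 - 6i + 0j + 0k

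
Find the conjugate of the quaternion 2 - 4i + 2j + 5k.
2 + 4i - 2j - 5k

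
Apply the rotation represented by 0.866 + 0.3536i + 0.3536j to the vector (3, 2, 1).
(3.362, 1.638, -0.113)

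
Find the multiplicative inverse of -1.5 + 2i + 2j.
-0.1463 - 0.1951i - 0.1951j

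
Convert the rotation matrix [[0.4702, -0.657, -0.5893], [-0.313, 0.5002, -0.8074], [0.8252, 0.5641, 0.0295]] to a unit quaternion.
0.7071 + 0.4849i - 0.5001j + 0.1216k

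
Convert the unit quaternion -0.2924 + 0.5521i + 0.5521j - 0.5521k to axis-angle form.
axis = (√3/3, √3/3, -√3/3), θ = 214°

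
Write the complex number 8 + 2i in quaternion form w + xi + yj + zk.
8 + 2i + 0j + 0k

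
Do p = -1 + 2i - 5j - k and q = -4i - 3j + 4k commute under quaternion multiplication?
No: pq = -3 - 19i - j - 30k ≠ -3 + 27i + 7j + 22k = qp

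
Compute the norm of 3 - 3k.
√18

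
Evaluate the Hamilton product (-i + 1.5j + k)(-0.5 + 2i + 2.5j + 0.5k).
-2.25 - 1.25i + 1.75j - 6k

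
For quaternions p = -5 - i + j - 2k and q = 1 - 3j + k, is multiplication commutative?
No: pq = -6i + 17j - 4k ≠ 4i + 15j - 10k = qp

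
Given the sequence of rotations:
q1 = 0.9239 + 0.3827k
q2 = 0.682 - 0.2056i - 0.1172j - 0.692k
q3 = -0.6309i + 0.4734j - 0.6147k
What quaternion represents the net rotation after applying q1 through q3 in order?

q2 · q1 = 0.8949 - 0.2348i - 0.0296j - 0.3783k
q3 · q2 · q1 = -0.3667 - 0.7619i + 0.3293j - 0.4203k
-0.3667 - 0.7619i + 0.3293j - 0.4203k


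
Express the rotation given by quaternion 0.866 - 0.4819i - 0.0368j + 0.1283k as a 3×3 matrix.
[[0.9644, -0.1867, -0.1874], [0.2577, 0.5026, 0.8252], [-0.0599, -0.8441, 0.5328]]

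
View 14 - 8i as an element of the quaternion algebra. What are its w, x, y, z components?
14 - 8i + 0j + 0k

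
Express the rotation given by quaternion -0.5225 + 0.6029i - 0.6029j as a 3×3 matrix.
[[0.273, -0.727, 0.63], [-0.727, 0.273, 0.63], [-0.63, -0.63, -0.454]]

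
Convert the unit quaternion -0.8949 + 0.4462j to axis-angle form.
axis = (0, 1, 0), θ = 307°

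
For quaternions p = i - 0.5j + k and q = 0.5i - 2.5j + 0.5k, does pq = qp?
No: pq = -2.25 + 2.25i - 2.25k ≠ -2.25 - 2.25i + 2.25k = qp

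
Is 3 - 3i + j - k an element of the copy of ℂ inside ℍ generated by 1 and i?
No. The quaternion 3 - 3i + j - k has j-coefficient y = 1 and k-coefficient z = -1, not both zero, so it does not lie in the complex subalgebra spanned by 1 and i.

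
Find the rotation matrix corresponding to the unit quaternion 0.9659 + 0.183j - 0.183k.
[[0.866, 0.3535, 0.3535], [-0.3535, 0.933, -0.067], [-0.3535, -0.067, 0.933]]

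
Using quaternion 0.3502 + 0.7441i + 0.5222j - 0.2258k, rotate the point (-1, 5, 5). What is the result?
(4.472, -5.451, -1.135)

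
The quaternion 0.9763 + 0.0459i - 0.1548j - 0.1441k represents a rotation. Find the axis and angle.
axis = (0.2121, -0.7153, -0.6659), θ = 25°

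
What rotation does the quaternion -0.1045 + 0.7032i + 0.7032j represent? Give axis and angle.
axis = (√2/2, √2/2, 0), θ = 192°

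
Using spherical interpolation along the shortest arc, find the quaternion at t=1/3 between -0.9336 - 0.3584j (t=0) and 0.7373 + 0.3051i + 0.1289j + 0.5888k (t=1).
-0.9236 - 0.1106i - 0.2987j - 0.2135k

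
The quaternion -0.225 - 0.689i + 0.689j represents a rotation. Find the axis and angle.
axis = (-√2/2, √2/2, 0), θ = 206°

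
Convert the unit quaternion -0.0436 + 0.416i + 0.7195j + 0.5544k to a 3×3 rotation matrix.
[[-0.6501, 0.647, 0.3985], [0.5503, 0.0392, 0.8341], [0.524, 0.7615, -0.3815]]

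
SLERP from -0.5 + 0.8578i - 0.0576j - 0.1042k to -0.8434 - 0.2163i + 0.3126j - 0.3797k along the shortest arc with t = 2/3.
-0.888 + 0.2039i + 0.2228j - 0.3468k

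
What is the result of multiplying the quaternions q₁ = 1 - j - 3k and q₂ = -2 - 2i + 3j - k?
-2 + 8i + 11j + 3k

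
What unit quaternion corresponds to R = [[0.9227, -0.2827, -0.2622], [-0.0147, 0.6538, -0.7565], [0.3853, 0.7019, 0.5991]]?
0.891 + 0.4092i - 0.1817j + 0.0752k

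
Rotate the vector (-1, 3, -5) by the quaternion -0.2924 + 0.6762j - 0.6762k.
(1.62, 4.434, -3.566)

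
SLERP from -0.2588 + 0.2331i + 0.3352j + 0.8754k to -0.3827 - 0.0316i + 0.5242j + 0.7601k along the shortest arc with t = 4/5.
-0.3616 + 0.0222i + 0.4913j + 0.792k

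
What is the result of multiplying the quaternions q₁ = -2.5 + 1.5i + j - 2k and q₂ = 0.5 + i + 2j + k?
-2.75 + 3.25i - 8j - 1.5k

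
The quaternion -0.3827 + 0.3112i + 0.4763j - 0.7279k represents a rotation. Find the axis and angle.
axis = (0.3368, 0.5155, -0.7879), θ = 5π/4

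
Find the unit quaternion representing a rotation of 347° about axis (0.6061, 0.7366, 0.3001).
-0.9936 + 0.0686i + 0.0834j + 0.034k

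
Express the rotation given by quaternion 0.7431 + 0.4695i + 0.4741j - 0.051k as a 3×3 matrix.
[[0.5453, 0.521, 0.6567], [0.3694, 0.5539, -0.7461], [-0.7525, 0.6494, 0.1096]]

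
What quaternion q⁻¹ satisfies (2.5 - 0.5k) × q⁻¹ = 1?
0.3846 + 0.0769k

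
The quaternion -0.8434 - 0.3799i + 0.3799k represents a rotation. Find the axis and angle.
axis = (-√2/2, 0, √2/2), θ = 295°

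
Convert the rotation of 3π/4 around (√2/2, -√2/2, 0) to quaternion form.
0.3827 + 0.6533i - 0.6533j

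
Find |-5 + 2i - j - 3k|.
√39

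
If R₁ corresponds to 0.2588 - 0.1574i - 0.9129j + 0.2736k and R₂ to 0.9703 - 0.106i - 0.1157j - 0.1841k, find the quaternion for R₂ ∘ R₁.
0.1792 - 0.3799i - 0.8578j + 0.2964k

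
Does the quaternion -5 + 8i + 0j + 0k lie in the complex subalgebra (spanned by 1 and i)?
Yes. The quaternion -5 + 8i has j- and k-coefficients y = z = 0, so it lies in the complex subalgebra spanned by 1 and i.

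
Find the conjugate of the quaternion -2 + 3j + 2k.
-2 - 3j - 2k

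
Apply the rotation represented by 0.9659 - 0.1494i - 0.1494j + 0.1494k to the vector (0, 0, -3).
(1, -0.732, -2.732)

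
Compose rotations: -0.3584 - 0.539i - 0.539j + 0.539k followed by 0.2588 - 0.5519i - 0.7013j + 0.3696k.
-0.9674 - 0.1205i + 0.2101j - 0.0735k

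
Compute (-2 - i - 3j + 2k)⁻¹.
-0.1111 + 0.0556i + 0.1667j - 0.1111k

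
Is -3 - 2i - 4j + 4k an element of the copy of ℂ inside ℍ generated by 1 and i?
No. The quaternion -3 - 2i - 4j + 4k has j-coefficient y = -4 and k-coefficient z = 4, not both zero, so it does not lie in the complex subalgebra spanned by 1 and i.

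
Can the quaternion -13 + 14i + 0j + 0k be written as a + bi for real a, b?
Yes. The quaternion -13 + 14i has j- and k-coefficients y = z = 0, so it lies in the complex subalgebra spanned by 1 and i.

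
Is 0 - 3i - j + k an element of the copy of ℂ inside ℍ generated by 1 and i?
No. The quaternion -3i - j + k has j-coefficient y = -1 and k-coefficient z = 1, not both zero, so it does not lie in the complex subalgebra spanned by 1 and i.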